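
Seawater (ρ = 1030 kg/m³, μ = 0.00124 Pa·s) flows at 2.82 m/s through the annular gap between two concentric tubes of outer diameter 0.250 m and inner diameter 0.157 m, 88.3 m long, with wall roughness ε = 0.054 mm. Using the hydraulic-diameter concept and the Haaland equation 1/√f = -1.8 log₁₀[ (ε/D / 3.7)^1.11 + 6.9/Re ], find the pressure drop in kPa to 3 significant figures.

ΔP ≈ 73.6 kPa

Hydraulic diameter D_h = 4A/P = D_o - D_i = 0.25 - 0.157 = 0.093 m.
Re = ρVD_h/μ = 1030·2.82·0.093/0.00124 = 2.178e+05.
ε/D_h = 5.4e-05/0.093 = 0.000581; Haaland gives 1/√f = -1.8 log₁₀[5.99e-05+3.17e-05] = 7.269, so f = 0.01893.
ΔP = f(L/D_h)(ρV²/2) = 0.01893·88.3/0.093·4095 = 7.359e+04 Pa.
ΔP = 73.6 kPa.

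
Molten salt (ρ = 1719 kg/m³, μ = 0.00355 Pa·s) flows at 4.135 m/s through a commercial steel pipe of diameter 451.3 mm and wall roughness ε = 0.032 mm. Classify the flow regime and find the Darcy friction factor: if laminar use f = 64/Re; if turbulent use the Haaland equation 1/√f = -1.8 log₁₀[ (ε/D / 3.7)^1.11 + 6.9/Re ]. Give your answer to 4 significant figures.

f ≈ 0.01300

Re = ρVD/μ = 1719·4.135·0.4513/0.00355 = 9.036e+05.
Re > 4000 → turbulent. ε/D = 3.2e-05/0.4513 = 7.09e-05; Haaland: 1/√f = -1.8 log₁₀[5.8e-06 + 7.64e-06] = 8.769, so f = 0.013.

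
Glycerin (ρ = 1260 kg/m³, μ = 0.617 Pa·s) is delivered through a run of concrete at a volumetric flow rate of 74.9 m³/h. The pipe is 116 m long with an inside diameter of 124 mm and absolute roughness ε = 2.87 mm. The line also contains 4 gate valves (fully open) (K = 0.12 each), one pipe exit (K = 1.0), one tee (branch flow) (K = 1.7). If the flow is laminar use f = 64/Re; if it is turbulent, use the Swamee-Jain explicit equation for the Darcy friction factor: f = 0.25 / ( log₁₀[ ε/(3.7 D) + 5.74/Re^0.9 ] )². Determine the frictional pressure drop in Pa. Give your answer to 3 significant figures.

ΔP ≈ 263000 Pa

Q = 74.9 m³/h = 74.9/3600 = 0.02081 m³/s.
Cross-sectional area A = πD²/4 = π(0.124)²/4 = 0.01208 m²; mean velocity V = Q/A = 0.02081/0.01208 = 1.723 m/s.
Reynolds number Re = ρVD/μ = 1260 · 1.723 · 0.124 / 0.617 = 436.3.
Re < 2300 → laminar flow, so f = 64/Re = 64/436.3 = 0.1467 (the turbulent correlation is not needed).
Total minor-loss coefficient ΣK = 4·0.12 + 1·1 + 1·1.7 = 3.18.
ΔP = [f·L/D + ΣK]·(ρV²/2) = [0.1467·116/0.124 + 3.18]·(1260·1.723²/2) = [137.2 + 3.18]·1870 = 2.626e+05 Pa.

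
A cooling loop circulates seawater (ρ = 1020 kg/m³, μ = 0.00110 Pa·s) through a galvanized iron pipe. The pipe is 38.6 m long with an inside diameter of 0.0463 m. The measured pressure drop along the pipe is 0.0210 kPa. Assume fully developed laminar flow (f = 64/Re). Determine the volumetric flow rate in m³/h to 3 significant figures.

Q ≈ 0.201 m³/h

For laminar flow, f = 64/Re with Re = ρVD/μ, so Darcy-Weisbach reduces to ΔP = 32μLV/D². Solving for V: V = ΔP·D²/(32μL) = 21·(0.0463)²/(32·0.0011·38.6) = 0.03313 m/s.
Check: Re = ρVD/μ = 1020·0.03313·0.0463/0.0011 = 1422 < 2300, so the laminar assumption holds.
Q = V·A = 0.03313·(π/4·0.0463²) = 5.578e-05 m³/s = 0.201 m³/h.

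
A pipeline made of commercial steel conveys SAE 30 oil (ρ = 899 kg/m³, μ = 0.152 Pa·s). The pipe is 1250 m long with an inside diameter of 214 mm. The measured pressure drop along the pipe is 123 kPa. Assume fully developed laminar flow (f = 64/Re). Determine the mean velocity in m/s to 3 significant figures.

For laminar flow, f = 64/Re with Re = ρVD/μ, so Darcy-Weisbach reduces to ΔP = 32μLV/D². Solving for V: V = ΔP·D²/(32μL) = 1.23e+05·(0.214)²/(32·0.152·1250) = 0.9265 m/s.
Check: Re = ρVD/μ = 899·0.9265·0.214/0.152 = 1173 < 2300, so the laminar assumption holds.

V ≈ 0.926 m/s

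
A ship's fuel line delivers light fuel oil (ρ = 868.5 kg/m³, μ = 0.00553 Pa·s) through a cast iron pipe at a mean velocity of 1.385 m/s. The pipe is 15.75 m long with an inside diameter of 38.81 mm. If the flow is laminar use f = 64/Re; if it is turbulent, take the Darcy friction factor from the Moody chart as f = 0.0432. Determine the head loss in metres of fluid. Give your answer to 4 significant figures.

h_f ≈ 1.714 m

Reynolds number Re = ρVD/μ = 868.5 · 1.385 · 0.03881 / 0.00553 = 8442.
Re > 4000 → turbulent; use the Moody-chart value f = 0.0432.
Darcy-Weisbach: ΔP = f(L/D)(ρV²/2) = 0.0432·(15.75/0.03881)·(868.5·1.385²/2) = 0.0432·405.8·833 = 1.46e+04 Pa.
Head loss h_f = ΔP/(ρg) = 1.46e+04/(868.5·9.81) = 1.714 m.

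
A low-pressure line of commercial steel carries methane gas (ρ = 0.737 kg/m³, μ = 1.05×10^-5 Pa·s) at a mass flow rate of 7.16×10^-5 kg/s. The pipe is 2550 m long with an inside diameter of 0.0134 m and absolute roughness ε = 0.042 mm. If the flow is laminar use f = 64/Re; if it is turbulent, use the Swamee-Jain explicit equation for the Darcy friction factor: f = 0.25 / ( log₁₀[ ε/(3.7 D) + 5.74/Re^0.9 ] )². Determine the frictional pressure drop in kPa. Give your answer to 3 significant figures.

A = πD²/4 = π(0.0134)²/4 = 0.000141 m²; mean velocity V = ṁ/(ρA) = 7.16e-05/(0.737 · 0.000141) = 0.6889 m/s.
Reynolds number Re = ρVD/μ = 0.737 · 0.6889 · 0.0134 / 1.05e-05 = 647.9.
Re < 2300 → laminar flow, so f = 64/Re = 64/647.9 = 0.09878 (the turbulent correlation is not needed).
Darcy-Weisbach: ΔP = f(L/D)(ρV²/2) = 0.09878·(2550/0.0134)·(0.737·0.6889²/2) = 0.09878·1.903e+05·0.1749 = 3287 Pa.
ΔP = 3287 Pa = 3.29 kPa.

ΔP ≈ 3.29 kPa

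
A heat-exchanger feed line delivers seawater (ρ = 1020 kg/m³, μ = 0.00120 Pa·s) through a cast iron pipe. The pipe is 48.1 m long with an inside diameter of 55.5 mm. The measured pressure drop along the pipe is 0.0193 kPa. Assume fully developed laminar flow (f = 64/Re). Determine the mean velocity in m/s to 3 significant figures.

For laminar flow, f = 64/Re with Re = ρVD/μ, so Darcy-Weisbach reduces to ΔP = 32μLV/D². Solving for V: V = ΔP·D²/(32μL) = 19.3·(0.0555)²/(32·0.0012·48.1) = 0.03219 m/s.
Check: Re = ρVD/μ = 1020·0.03219·0.0555/0.0012 = 1518 < 2300, so the laminar assumption holds.

V ≈ 0.0322 m/s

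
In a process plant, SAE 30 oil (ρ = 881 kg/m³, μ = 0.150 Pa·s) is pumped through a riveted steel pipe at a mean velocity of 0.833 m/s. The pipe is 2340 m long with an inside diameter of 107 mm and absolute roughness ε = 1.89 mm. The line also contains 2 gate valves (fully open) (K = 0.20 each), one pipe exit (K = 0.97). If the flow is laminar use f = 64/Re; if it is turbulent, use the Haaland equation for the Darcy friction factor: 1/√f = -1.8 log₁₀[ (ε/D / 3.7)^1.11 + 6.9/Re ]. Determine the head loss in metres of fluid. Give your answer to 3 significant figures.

Reynolds number Re = ρVD/μ = 881 · 0.833 · 0.107 / 0.15 = 523.5.
Re < 2300 → laminar flow, so f = 64/Re = 64/523.5 = 0.1223 (the turbulent correlation is not needed).
Total minor-loss coefficient ΣK = 2·0.2 + 1·0.97 = 1.37.
ΔP = [f·L/D + ΣK]·(ρV²/2) = [0.1223·2340/0.107 + 1.37]·(881·0.833²/2) = [2674 + 1.37]·305.7 = 8.176e+05 Pa.
Head loss h_f = ΔP/(ρg) = 8.176e+05/(881·9.81) = 94.6 m.

h_f ≈ 94.6 m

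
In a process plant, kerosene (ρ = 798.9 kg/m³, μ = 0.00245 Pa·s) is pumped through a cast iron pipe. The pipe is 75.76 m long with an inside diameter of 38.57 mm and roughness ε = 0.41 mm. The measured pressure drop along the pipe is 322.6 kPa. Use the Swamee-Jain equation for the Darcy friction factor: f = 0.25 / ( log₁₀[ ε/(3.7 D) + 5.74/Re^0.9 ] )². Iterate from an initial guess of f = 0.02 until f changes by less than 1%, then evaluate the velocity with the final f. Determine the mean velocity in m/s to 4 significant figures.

Rearranging Darcy-Weisbach: V = √(2·ΔP·D/(f·L·ρ)). With ε/D = 0.00041/0.03857 = 0.0106, iterate starting from f = 0.02:
  f = 0.02 → V = √(2·3.226e+05·0.03857/(0.02·75.76·798.9)) = 4.534 m/s; Re = ρVD/μ = 5.703e+04; f → 0.04005
  f = 0.04005 → V = 3.204 m/s; Re = 4.03e+04; f → 0.04053
  f = 0.04053 → V = 3.185 m/s; Re = 4.006e+04; f → 0.04054
Converged (Δf/f < 1%). With the final f = 0.04054: V = √(2·3.226e+05·0.03857/(0.04054·75.76·798.9)) = 3.185 m/s.

V ≈ 3.185 m/s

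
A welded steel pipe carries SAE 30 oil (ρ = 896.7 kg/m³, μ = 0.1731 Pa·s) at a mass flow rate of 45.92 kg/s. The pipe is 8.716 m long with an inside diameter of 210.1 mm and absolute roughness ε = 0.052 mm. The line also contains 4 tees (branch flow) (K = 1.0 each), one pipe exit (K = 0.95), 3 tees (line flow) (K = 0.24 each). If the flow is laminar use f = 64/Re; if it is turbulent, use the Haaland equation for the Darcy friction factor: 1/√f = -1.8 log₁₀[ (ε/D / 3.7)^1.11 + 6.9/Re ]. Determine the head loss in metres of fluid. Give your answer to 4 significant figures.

A = πD²/4 = π(0.2101)²/4 = 0.03467 m²; mean velocity V = ṁ/(ρA) = 45.92/(896.7 · 0.03467) = 1.477 m/s.
Reynolds number Re = ρVD/μ = 896.7 · 1.477 · 0.2101 / 0.173 = 1608.
Re < 2300 → laminar flow, so f = 64/Re = 64/1608 = 0.03981 (the turbulent correlation is not needed).
Total minor-loss coefficient ΣK = 4·1 + 1·0.95 + 3·0.24 = 5.67.
ΔP = [f·L/D + ΣK]·(ρV²/2) = [0.03981·8.716/0.2101 + 5.67]·(896.7·1.477²/2) = [1.652 + 5.67]·978.2 = 7162 Pa.
Head loss h_f = ΔP/(ρg) = 7162/(896.7·9.81) = 0.8142 m.

h_f ≈ 0.8142 m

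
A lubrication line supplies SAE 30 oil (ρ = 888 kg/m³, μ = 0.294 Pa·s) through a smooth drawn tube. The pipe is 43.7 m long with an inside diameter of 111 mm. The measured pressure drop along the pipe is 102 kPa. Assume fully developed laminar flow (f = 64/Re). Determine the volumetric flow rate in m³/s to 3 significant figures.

For laminar flow, f = 64/Re with Re = ρVD/μ, so Darcy-Weisbach reduces to ΔP = 32μLV/D². Solving for V: V = ΔP·D²/(32μL) = 1.02e+05·(0.111)²/(32·0.294·43.7) = 3.057 m/s.
Check: Re = ρVD/μ = 888·3.057·0.111/0.294 = 1025 < 2300, so the laminar assumption holds.
Q = V·A = 3.057·(π/4·0.111²) = 0.02958 m³/s = 0.0296 m³/s.

Q ≈ 0.0296 m³/s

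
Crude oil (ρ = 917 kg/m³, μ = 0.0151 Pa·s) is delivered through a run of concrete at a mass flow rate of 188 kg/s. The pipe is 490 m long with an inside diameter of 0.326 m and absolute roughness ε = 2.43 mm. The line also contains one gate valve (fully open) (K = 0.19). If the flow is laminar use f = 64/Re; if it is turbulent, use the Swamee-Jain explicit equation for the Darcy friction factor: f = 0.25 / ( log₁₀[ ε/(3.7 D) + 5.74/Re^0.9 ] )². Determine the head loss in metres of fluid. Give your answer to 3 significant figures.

h_f ≈ 16.8 m

A = πD²/4 = π(0.326)²/4 = 0.08347 m²; mean velocity V = ṁ/(ρA) = 188/(917 · 0.08347) = 2.456 m/s.
Reynolds number Re = ρVD/μ = 917 · 2.456 · 0.326 / 0.0151 = 4.863e+04.
Re > 4000 → turbulent. Relative roughness ε/D = 0.00243/0.326 = 0.00745. Swamee-Jain: f = 0.25/(log₁₀[0.00745/3.7 + 5.74/4.863e+04^0.9])² = 0.25/(log₁₀[0.00201 + 0.000347])² = 0.25/(-2.627)² = 0.03623.
Total minor-loss coefficient ΣK = 1·0.19 = 0.19.
ΔP = [f·L/D + ΣK]·(ρV²/2) = [0.03623·490/0.326 + 0.19]·(917·2.456²/2) = [54.46 + 0.19]·2766 = 1.512e+05 Pa.
Head loss h_f = ΔP/(ρg) = 1.512e+05/(917·9.81) = 16.8 m.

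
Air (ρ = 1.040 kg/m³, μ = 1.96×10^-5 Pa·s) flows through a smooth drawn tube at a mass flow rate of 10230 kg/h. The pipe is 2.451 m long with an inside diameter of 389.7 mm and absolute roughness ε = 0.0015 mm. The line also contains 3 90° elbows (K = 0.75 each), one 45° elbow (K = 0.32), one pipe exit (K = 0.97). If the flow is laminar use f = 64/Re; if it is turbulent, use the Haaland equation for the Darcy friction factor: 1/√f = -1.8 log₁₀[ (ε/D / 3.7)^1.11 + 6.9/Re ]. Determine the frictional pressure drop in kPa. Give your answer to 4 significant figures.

ΔP ≈ 0.9887 kPa

ṁ = 10230 kg/h = 10230/3600 = 2.842 kg/s.
A = πD²/4 = π(0.3897)²/4 = 0.1193 m²; mean velocity V = ṁ/(ρA) = 2.842/(1.04 · 0.1193) = 22.91 m/s.
Reynolds number Re = ρVD/μ = 1.04 · 22.91 · 0.3897 / 1.96e-05 = 4.737e+05.
Re > 4000 → turbulent. Relative roughness ε/D = 1.5e-06/0.3897 = 3.85e-06. Haaland: 1/√f = -1.8 log₁₀[(3.85e-06/3.7)^1.11 + 6.9/4.737e+05] = -1.8 log₁₀[2.29e-07 + 1.46e-05] = 8.694, so f = 0.01323.
Total minor-loss coefficient ΣK = 3·0.75 + 1·0.32 + 1·0.97 = 3.54.
ΔP = [f·L/D + ΣK]·(ρV²/2) = [0.01323·2.451/0.3897 + 3.54]·(1.04·22.91²/2) = [0.08321 + 3.54]·272.9 = 988.7 Pa.
ΔP = 988.7 Pa = 0.9887 kPa.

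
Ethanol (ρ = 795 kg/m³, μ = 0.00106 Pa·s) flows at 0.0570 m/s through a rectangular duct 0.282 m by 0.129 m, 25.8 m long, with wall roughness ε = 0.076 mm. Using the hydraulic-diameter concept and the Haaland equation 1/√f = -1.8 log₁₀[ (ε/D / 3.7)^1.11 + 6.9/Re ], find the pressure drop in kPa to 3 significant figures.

Hydraulic diameter D_h = 4A/P = 4·(0.282·0.129)/(2·(0.282+0.129)) = 0.1455/0.822 = 0.177 m.
Re = ρVD_h/μ = 795·0.057·0.177/0.00106 = 7568.
ε/D_h = 7.6e-05/0.177 = 0.000429; Haaland gives 1/√f = -1.8 log₁₀[4.28e-05+0.000912] = 5.436, so f = 0.03384.
ΔP = f(L/D_h)(ρV²/2) = 0.03384·25.8/0.177·1.291 = 6.369 Pa.
ΔP = 0.00637 kPa.

ΔP ≈ 0.00637 kPa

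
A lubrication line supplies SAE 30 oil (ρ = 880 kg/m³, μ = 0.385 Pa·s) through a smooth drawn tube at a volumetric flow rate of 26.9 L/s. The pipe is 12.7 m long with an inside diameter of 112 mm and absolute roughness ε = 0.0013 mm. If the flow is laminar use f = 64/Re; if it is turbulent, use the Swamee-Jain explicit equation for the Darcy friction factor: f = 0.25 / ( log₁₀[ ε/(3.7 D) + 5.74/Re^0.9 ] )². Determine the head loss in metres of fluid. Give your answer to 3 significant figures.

h_f ≈ 3.95 m

Q = 26.9 L/s = 26.9/1000 = 0.0269 m³/s.
Cross-sectional area A = πD²/4 = π(0.112)²/4 = 0.009852 m²; mean velocity V = Q/A = 0.0269/0.009852 = 2.73 m/s.
Reynolds number Re = ρVD/μ = 880 · 2.73 · 0.112 / 0.385 = 699.
Re < 2300 → laminar flow, so f = 64/Re = 64/699 = 0.09156 (the turbulent correlation is not needed).
Darcy-Weisbach: ΔP = f(L/D)(ρV²/2) = 0.09156·(12.7/0.112)·(880·2.73²/2) = 0.09156·113.4·3280 = 3.406e+04 Pa.
Head loss h_f = ΔP/(ρg) = 3.406e+04/(880·9.81) = 3.95 m.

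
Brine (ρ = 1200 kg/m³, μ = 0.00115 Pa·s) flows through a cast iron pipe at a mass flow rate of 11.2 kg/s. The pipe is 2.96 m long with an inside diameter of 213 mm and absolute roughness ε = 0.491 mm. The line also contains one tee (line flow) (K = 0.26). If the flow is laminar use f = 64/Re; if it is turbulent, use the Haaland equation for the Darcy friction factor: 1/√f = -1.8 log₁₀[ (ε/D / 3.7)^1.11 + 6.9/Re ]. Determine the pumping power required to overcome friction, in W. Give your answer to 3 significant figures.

P ≈ 0.242 W

A = πD²/4 = π(0.213)²/4 = 0.03563 m²; mean velocity V = ṁ/(ρA) = 11.2/(1200 · 0.03563) = 0.2619 m/s.
Reynolds number Re = ρVD/μ = 1200 · 0.2619 · 0.213 / 0.00115 = 5.822e+04.
Re > 4000 → turbulent. Relative roughness ε/D = 0.000491/0.213 = 0.00231. Haaland: 1/√f = -1.8 log₁₀[(0.00231/3.7)^1.11 + 6.9/5.822e+04] = -1.8 log₁₀[0.000277 + 0.000119] = 6.126, so f = 0.02665.
Total minor-loss coefficient ΣK = 1·0.26 = 0.26.
ΔP = [f·L/D + ΣK]·(ρV²/2) = [0.02665·2.96/0.213 + 0.26]·(1200·0.2619²/2) = [0.3703 + 0.26]·41.16 = 25.95 Pa.
Q = ṁ/ρ = 11.2/1200 = 0.009333 m³/s.
Pumping power P = QΔP = 0.009333·25.95 = 0.2422 W = 0.242 W.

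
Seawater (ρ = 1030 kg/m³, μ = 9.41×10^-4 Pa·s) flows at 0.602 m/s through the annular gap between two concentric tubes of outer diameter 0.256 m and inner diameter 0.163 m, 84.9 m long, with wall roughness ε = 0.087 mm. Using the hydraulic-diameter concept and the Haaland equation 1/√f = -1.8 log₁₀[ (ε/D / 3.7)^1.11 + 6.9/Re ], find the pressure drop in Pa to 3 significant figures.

ΔP ≈ 3910 Pa

Hydraulic diameter D_h = 4A/P = D_o - D_i = 0.256 - 0.163 = 0.093 m.
Re = ρVD_h/μ = 1030·0.602·0.093/0.000941 = 6.128e+04.
ε/D_h = 8.7e-05/0.093 = 0.000935; Haaland gives 1/√f = -1.8 log₁₀[0.000102+0.000113] = 6.604, so f = 0.02293.
ΔP = f(L/D_h)(ρV²/2) = 0.02293·84.9/0.093·186.6 = 3906 Pa.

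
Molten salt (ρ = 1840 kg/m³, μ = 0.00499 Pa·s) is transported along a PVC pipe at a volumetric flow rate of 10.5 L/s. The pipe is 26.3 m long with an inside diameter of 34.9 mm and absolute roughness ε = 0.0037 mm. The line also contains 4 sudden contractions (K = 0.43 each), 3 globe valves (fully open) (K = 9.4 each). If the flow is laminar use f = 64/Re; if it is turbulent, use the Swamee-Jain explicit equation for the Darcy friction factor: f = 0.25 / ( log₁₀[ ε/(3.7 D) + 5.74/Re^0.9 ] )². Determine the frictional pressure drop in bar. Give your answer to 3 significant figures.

ΔP ≈ 47.7 bar

Q = 10.5 L/s = 10.5/1000 = 0.0105 m³/s.
Cross-sectional area A = πD²/4 = π(0.0349)²/4 = 0.0009566 m²; mean velocity V = Q/A = 0.0105/0.0009566 = 10.98 m/s.
Reynolds number Re = ρVD/μ = 1840 · 10.98 · 0.0349 / 0.00499 = 1.413e+05.
Re > 4000 → turbulent. Relative roughness ε/D = 3.7e-06/0.0349 = 0.000106. Swamee-Jain: f = 0.25/(log₁₀[0.000106/3.7 + 5.74/1.413e+05^0.9])² = 0.25/(log₁₀[2.87e-05 + 0.000133])² = 0.25/(-3.791)² = 0.01739.
Total minor-loss coefficient ΣK = 4·0.43 + 3·9.4 = 29.9.
ΔP = [f·L/D + ΣK]·(ρV²/2) = [0.01739·26.3/0.0349 + 29.9]·(1840·10.98²/2) = [13.11 + 29.9]·1.108e+05 = 4.769e+06 Pa.
ΔP = 4.769e+06 Pa = 47.7 bar.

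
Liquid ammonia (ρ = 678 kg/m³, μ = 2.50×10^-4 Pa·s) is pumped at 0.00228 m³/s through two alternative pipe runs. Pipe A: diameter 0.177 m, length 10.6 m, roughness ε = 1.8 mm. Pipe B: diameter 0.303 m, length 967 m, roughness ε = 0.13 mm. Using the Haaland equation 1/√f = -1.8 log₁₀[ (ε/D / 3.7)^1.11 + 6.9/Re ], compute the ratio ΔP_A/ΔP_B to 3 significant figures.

ΔP_A/ΔP_B ≈ 0.254

Pipe A: V = Q/A = 0.00228/0.02461 = 0.09266 m/s; Re = 4.448e+04; ε/D = 0.0102; Haaland → f = 0.03942; ΔP_A = f(L/D)(ρV²/2) = 6.872 Pa.
Pipe B: V = Q/A = 0.00228/0.07211 = 0.03162 m/s; Re = 2.598e+04; ε/D = 0.000429; Haaland → f = 0.02504; ΔP_B = f(L/D)(ρV²/2) = 27.08 Pa.
ΔP_A/ΔP_B = 6.872/27.08 = 0.254.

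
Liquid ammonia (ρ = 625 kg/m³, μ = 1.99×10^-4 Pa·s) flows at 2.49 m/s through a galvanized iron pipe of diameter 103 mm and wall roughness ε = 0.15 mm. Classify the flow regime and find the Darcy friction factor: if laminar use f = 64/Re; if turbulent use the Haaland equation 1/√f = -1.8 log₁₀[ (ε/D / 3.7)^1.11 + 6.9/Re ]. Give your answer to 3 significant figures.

f ≈ 0.0219

Re = ρVD/μ = 625·2.49·0.103/0.000199 = 8.055e+05.
Re > 4000 → turbulent. ε/D = 0.00015/0.103 = 0.00146; Haaland: 1/√f = -1.8 log₁₀[0.000166 + 8.57e-06] = 6.764, so f = 0.02186.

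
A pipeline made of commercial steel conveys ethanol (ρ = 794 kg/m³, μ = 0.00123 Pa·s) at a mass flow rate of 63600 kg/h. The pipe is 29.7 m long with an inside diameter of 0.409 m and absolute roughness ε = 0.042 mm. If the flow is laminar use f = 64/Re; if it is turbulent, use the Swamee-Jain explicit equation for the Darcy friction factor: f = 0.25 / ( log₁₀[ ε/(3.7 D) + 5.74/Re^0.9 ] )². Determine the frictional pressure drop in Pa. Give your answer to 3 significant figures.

ṁ = 63600 kg/h = 63600/3600 = 17.67 kg/s.
A = πD²/4 = π(0.409)²/4 = 0.1314 m²; mean velocity V = ṁ/(ρA) = 17.67/(794 · 0.1314) = 0.1694 m/s.
Reynolds number Re = ρVD/μ = 794 · 0.1694 · 0.409 / 0.00123 = 4.471e+04.
Re > 4000 → turbulent. Relative roughness ε/D = 4.2e-05/0.409 = 0.000103. Swamee-Jain: f = 0.25/(log₁₀[0.000103/3.7 + 5.74/4.471e+04^0.9])² = 0.25/(log₁₀[2.78e-05 + 0.000375])² = 0.25/(-3.395)² = 0.02168.
Darcy-Weisbach: ΔP = f(L/D)(ρV²/2) = 0.02168·(29.7/0.409)·(794·0.1694²/2) = 0.02168·72.62·11.39 = 17.93 Pa.

ΔP ≈ 17.9 Pa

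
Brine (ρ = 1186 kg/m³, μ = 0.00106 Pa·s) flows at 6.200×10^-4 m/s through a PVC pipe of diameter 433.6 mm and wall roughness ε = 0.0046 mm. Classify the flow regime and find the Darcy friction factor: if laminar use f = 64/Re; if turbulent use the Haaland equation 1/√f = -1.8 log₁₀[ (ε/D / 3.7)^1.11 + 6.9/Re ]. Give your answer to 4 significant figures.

f ≈ 0.2128

Re = ρVD/μ = 1186·0.00062·0.4336/0.00106 = 300.8.
Re < 2300 → laminar, so f = 64/Re = 0.2128 (roughness is irrelevant in laminar flow).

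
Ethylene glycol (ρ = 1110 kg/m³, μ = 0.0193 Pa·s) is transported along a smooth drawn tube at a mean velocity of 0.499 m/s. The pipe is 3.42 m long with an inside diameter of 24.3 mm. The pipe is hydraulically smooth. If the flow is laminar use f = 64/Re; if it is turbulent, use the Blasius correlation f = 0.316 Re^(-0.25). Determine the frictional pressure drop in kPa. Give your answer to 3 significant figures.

ΔP ≈ 1.78 kPa

Reynolds number Re = ρVD/μ = 1110 · 0.499 · 0.0243 / 0.0193 = 697.4.
Re < 2300 → laminar flow, so f = 64/Re = 64/697.4 = 0.09177 (the turbulent correlation is not needed).
Darcy-Weisbach: ΔP = f(L/D)(ρV²/2) = 0.09177·(3.42/0.0243)·(1110·0.499²/2) = 0.09177·140.7·138.2 = 1785 Pa.
ΔP = 1785 Pa = 1.78 kPa.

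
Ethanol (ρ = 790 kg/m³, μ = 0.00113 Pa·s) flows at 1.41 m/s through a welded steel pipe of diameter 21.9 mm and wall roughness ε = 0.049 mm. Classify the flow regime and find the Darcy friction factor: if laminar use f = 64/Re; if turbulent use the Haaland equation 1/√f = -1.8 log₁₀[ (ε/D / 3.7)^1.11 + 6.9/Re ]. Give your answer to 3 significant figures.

f ≈ 0.0296

Re = ρVD/μ = 790·1.41·0.0219/0.00113 = 2.159e+04.
Re > 4000 → turbulent. ε/D = 4.9e-05/0.0219 = 0.00224; Haaland: 1/√f = -1.8 log₁₀[0.000268 + 0.00032] = 5.816, so f = 0.02956.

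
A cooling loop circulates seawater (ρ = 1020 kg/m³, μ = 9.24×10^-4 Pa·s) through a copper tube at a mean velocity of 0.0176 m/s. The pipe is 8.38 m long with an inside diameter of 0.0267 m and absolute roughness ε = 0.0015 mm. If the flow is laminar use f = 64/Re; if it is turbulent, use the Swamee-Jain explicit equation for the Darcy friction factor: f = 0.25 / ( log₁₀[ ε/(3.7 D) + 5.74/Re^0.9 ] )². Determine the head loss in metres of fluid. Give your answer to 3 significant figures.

h_f ≈ 6.11×10^-4 m

Reynolds number Re = ρVD/μ = 1020 · 0.0176 · 0.0267 / 0.000924 = 518.7.
Re < 2300 → laminar flow, so f = 64/Re = 64/518.7 = 0.1234 (the turbulent correlation is not needed).
Darcy-Weisbach: ΔP = f(L/D)(ρV²/2) = 0.1234·(8.38/0.0267)·(1020·0.0176²/2) = 0.1234·313.9·0.158 = 6.117 Pa.
Head loss h_f = ΔP/(ρg) = 6.117/(1020·9.81) = 6.11×10^-4 m.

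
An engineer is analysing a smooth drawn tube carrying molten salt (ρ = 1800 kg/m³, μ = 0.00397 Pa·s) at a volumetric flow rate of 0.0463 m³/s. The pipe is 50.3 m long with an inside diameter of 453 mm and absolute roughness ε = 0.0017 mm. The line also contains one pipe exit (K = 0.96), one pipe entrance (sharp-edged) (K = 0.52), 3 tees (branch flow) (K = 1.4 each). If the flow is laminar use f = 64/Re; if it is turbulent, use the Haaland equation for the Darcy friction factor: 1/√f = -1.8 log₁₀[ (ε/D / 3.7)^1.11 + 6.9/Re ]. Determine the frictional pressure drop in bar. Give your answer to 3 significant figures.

Cross-sectional area A = πD²/4 = π(0.453)²/4 = 0.1612 m²; mean velocity V = Q/A = 0.0463/0.1612 = 0.2873 m/s.
Reynolds number Re = ρVD/μ = 1800 · 0.2873 · 0.453 / 0.00397 = 5.9e+04.
Re > 4000 → turbulent. Relative roughness ε/D = 1.7e-06/0.453 = 3.75e-06. Haaland: 1/√f = -1.8 log₁₀[(3.75e-06/3.7)^1.11 + 6.9/5.9e+04] = -1.8 log₁₀[2.22e-07 + 0.000117] = 7.076, so f = 0.01997.
Total minor-loss coefficient ΣK = 1·0.96 + 1·0.52 + 3·1.4 = 5.68.
ΔP = [f·L/D + ΣK]·(ρV²/2) = [0.01997·50.3/0.453 + 5.68]·(1800·0.2873²/2) = [2.218 + 5.68]·74.27 = 586.6 Pa.
ΔP = 586.6 Pa = 0.00587 bar.

ΔP ≈ 0.00587 bar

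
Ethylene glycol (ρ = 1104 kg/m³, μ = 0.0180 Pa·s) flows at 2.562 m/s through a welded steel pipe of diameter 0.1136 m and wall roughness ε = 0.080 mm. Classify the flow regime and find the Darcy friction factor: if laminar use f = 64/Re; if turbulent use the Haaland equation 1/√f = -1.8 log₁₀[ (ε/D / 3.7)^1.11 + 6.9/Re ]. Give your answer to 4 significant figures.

Re = ρVD/μ = 1104·2.562·0.1136/0.018 = 1.785e+04.
Re > 4000 → turbulent. ε/D = 8e-05/0.1136 = 0.000704; Haaland: 1/√f = -1.8 log₁₀[7.42e-05 + 0.000387] = 6.006, so f = 0.02772.

f ≈ 0.02772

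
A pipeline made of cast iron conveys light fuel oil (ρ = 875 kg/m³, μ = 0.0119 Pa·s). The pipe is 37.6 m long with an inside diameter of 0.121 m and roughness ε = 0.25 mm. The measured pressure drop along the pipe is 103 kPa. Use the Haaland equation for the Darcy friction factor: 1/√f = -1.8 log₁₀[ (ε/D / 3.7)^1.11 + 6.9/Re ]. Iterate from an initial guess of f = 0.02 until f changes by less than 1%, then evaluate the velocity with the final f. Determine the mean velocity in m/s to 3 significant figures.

Rearranging Darcy-Weisbach: V = √(2·ΔP·D/(f·L·ρ)). With ε/D = 0.00025/0.121 = 0.00207, iterate starting from f = 0.02:
  f = 0.02 → V = √(2·1.03e+05·0.121/(0.02·37.6·875)) = 6.155 m/s; Re = ρVD/μ = 5.476e+04; f → 0.02622
  f = 0.02622 → V = 5.375 m/s; Re = 4.782e+04; f → 0.02655
  f = 0.02655 → V = 5.342 m/s; Re = 4.753e+04; f → 0.02656
Converged (Δf/f < 1%). With the final f = 0.02656: V = √(2·1.03e+05·0.121/(0.02656·37.6·875)) = 5.341 m/s.

V ≈ 5.34 m/s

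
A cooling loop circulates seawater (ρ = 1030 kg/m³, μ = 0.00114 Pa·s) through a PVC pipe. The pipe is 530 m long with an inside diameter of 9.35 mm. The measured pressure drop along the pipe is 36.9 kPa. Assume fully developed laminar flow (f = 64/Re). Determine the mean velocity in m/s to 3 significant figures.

For laminar flow, f = 64/Re with Re = ρVD/μ, so Darcy-Weisbach reduces to ΔP = 32μLV/D². Solving for V: V = ΔP·D²/(32μL) = 3.69e+04·(0.00935)²/(32·0.00114·530) = 0.1668 m/s.
Check: Re = ρVD/μ = 1030·0.1668·0.00935/0.00114 = 1409 < 2300, so the laminar assumption holds.

V ≈ 0.167 m/s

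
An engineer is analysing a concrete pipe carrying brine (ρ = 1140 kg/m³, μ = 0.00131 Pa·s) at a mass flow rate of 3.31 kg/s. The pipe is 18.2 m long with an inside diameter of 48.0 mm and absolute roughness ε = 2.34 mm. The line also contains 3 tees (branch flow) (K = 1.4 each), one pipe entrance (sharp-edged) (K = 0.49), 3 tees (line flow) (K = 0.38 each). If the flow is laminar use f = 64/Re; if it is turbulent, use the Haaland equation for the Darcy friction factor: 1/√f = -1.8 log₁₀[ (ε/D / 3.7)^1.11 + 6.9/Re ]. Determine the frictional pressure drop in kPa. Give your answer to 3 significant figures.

ΔP ≈ 48.2 kPa

A = πD²/4 = π(0.048)²/4 = 0.00181 m²; mean velocity V = ṁ/(ρA) = 3.31/(1140 · 0.00181) = 1.605 m/s.
Reynolds number Re = ρVD/μ = 1140 · 1.605 · 0.048 / 0.00131 = 6.702e+04.
Re > 4000 → turbulent. Relative roughness ε/D = 0.00234/0.048 = 0.0488. Haaland: 1/√f = -1.8 log₁₀[(0.0488/3.7)^1.11 + 6.9/6.702e+04] = -1.8 log₁₀[0.00818 + 0.000103] = 3.747, so f = 0.07123.
Total minor-loss coefficient ΣK = 3·1.4 + 1·0.49 + 3·0.38 = 5.83.
ΔP = [f·L/D + ΣK]·(ρV²/2) = [0.07123·18.2/0.048 + 5.83]·(1140·1.605²/2) = [27.01 + 5.83]·1467 = 4.819e+04 Pa.
ΔP = 4.819e+04 Pa = 48.2 kPa.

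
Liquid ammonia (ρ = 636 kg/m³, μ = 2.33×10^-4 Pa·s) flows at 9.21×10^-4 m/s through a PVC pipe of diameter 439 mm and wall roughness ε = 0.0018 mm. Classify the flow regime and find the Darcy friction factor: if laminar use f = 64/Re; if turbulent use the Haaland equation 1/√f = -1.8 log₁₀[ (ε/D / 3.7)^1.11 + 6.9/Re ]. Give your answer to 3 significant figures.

Re = ρVD/μ = 636·0.000921·0.439/0.000233 = 1104.
Re < 2300 → laminar, so f = 64/Re = 0.05799 (roughness is irrelevant in laminar flow).

f ≈ 0.0580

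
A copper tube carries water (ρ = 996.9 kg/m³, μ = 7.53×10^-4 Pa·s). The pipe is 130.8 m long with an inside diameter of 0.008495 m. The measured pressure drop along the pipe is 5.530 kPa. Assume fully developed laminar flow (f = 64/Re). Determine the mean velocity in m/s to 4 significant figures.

For laminar flow, f = 64/Re with Re = ρVD/μ, so Darcy-Weisbach reduces to ΔP = 32μLV/D². Solving for V: V = ΔP·D²/(32μL) = 5530·(0.008495)²/(32·0.000753·130.8) = 0.1266 m/s.
Check: Re = ρVD/μ = 996.9·0.1266·0.008495/0.000753 = 1424 < 2300, so the laminar assumption holds.

V ≈ 0.1266 m/s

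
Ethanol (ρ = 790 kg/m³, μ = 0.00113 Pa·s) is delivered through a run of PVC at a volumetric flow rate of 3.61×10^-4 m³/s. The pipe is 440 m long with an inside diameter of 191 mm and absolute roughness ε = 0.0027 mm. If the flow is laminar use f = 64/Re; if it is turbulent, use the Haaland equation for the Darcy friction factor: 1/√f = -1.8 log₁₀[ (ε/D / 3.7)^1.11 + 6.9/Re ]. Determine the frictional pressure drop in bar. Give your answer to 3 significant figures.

ΔP ≈ 5.49×10^-5 bar

Cross-sectional area A = πD²/4 = π(0.191)²/4 = 0.02865 m²; mean velocity V = Q/A = 0.000361/0.02865 = 0.0126 m/s.
Reynolds number Re = ρVD/μ = 790 · 0.0126 · 0.191 / 0.00113 = 1682.
Re < 2300 → laminar flow, so f = 64/Re = 64/1682 = 0.03804 (the turbulent correlation is not needed).
Darcy-Weisbach: ΔP = f(L/D)(ρV²/2) = 0.03804·(440/0.191)·(790·0.0126²/2) = 0.03804·2304·0.0627 = 5.495 Pa.
ΔP = 5.495 Pa = 5.49×10^-5 bar.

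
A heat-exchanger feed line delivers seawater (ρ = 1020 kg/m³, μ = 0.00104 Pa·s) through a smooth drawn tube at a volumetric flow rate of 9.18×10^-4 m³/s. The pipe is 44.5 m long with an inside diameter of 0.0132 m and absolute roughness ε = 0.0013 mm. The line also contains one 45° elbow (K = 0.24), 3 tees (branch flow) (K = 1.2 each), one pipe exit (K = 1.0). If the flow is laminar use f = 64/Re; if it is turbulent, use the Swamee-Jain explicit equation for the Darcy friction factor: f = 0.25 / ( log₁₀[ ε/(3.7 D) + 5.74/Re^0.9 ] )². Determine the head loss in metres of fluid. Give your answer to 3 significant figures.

h_f ≈ 158 m

Cross-sectional area A = πD²/4 = π(0.0132)²/4 = 0.0001368 m²; mean velocity V = Q/A = 0.000918/0.0001368 = 6.708 m/s.
Reynolds number Re = ρVD/μ = 1020 · 6.708 · 0.0132 / 0.00104 = 8.685e+04.
Re > 4000 → turbulent. Relative roughness ε/D = 1.3e-06/0.0132 = 9.85e-05. Swamee-Jain: f = 0.25/(log₁₀[9.85e-05/3.7 + 5.74/8.685e+04^0.9])² = 0.25/(log₁₀[2.66e-05 + 0.000206])² = 0.25/(-3.633)² = 0.01894.
Total minor-loss coefficient ΣK = 1·0.24 + 3·1.2 + 1·1 = 4.84.
ΔP = [f·L/D + ΣK]·(ρV²/2) = [0.01894·44.5/0.0132 + 4.84]·(1020·6.708²/2) = [63.85 + 4.84]·2.295e+04 = 1.576e+06 Pa.
Head loss h_f = ΔP/(ρg) = 1.576e+06/(1020·9.81) = 158 m.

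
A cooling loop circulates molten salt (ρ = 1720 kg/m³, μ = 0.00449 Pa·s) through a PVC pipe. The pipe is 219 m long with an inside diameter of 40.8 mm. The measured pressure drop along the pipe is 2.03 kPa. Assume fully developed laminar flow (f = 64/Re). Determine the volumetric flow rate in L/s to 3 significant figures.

For laminar flow, f = 64/Re with Re = ρVD/μ, so Darcy-Weisbach reduces to ΔP = 32μLV/D². Solving for V: V = ΔP·D²/(32μL) = 2030·(0.0408)²/(32·0.00449·219) = 0.1074 m/s.
Check: Re = ρVD/μ = 1720·0.1074·0.0408/0.00449 = 1678 < 2300, so the laminar assumption holds.
Q = V·A = 0.1074·(π/4·0.0408²) = 0.0001404 m³/s = 0.140 L/s.

Q ≈ 0.140 L/s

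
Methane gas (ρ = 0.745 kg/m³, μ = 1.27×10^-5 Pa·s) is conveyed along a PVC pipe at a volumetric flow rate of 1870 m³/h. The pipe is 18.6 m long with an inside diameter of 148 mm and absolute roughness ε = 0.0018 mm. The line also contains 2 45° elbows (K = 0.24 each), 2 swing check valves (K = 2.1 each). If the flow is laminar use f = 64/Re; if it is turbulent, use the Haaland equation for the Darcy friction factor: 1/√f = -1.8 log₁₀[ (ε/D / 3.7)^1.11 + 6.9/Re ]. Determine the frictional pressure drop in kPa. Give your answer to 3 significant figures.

Q = 1870 m³/h = 1870/3600 = 0.5194 m³/s.
Cross-sectional area A = πD²/4 = π(0.148)²/4 = 0.0172 m²; mean velocity V = Q/A = 0.5194/0.0172 = 30.19 m/s.
Reynolds number Re = ρVD/μ = 0.745 · 30.19 · 0.148 / 1.27e-05 = 2.621e+05.
Re > 4000 → turbulent. Relative roughness ε/D = 1.8e-06/0.148 = 1.22e-05. Haaland: 1/√f = -1.8 log₁₀[(1.22e-05/3.7)^1.11 + 6.9/2.621e+05] = -1.8 log₁₀[8.2e-07 + 2.63e-05] = 8.219, so f = 0.0148.
Total minor-loss coefficient ΣK = 2·0.24 + 2·2.1 = 4.68.
ΔP = [f·L/D + ΣK]·(ρV²/2) = [0.0148·18.6/0.148 + 4.68]·(0.745·30.19²/2) = [1.86 + 4.68]·339.6 = 2221 Pa.
ΔP = 2221 Pa = 2.22 kPa.

ΔP ≈ 2.22 kPa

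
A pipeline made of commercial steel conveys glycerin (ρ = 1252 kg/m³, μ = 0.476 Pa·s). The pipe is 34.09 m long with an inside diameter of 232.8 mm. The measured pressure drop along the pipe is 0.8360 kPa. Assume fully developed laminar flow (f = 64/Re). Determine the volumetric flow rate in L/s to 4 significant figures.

For laminar flow, f = 64/Re with Re = ρVD/μ, so Darcy-Weisbach reduces to ΔP = 32μLV/D². Solving for V: V = ΔP·D²/(32μL) = 836·(0.2328)²/(32·0.476·34.09) = 0.08725 m/s.
Check: Re = ρVD/μ = 1252·0.08725·0.2328/0.476 = 53.43 < 2300, so the laminar assumption holds.
Q = V·A = 0.08725·(π/4·0.2328²) = 0.003714 m³/s = 3.714 L/s.

Q ≈ 3.714 L/s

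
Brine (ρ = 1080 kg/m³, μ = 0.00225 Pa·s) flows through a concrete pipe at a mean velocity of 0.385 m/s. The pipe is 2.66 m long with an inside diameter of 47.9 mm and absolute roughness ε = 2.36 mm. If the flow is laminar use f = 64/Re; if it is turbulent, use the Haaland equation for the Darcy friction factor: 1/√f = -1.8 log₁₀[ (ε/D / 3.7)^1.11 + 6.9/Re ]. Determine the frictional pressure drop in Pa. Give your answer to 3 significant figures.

Reynolds number Re = ρVD/μ = 1080 · 0.385 · 0.0479 / 0.00225 = 8852.
Re > 4000 → turbulent. Relative roughness ε/D = 0.00236/0.0479 = 0.0493. Haaland: 1/√f = -1.8 log₁₀[(0.0493/3.7)^1.11 + 6.9/8852] = -1.8 log₁₀[0.00828 + 0.000779] = 3.677, so f = 0.07396.
Darcy-Weisbach: ΔP = f(L/D)(ρV²/2) = 0.07396·(2.66/0.0479)·(1080·0.385²/2) = 0.07396·55.53·80.04 = 328.7 Pa.

ΔP ≈ 329 Pa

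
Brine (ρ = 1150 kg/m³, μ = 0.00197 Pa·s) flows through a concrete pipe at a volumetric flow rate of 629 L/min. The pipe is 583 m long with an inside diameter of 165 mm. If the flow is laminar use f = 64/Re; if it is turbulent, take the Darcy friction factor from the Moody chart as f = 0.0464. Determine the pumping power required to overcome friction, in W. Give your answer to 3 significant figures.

Q = 629 L/min = 629/60000 = 0.01048 m³/s.
Cross-sectional area A = πD²/4 = π(0.165)²/4 = 0.02138 m²; mean velocity V = Q/A = 0.01048/0.02138 = 0.4903 m/s.
Reynolds number Re = ρVD/μ = 1150 · 0.4903 · 0.165 / 0.00197 = 4.722e+04.
Re > 4000 → turbulent; use the Moody-chart value f = 0.0464.
Darcy-Weisbach: ΔP = f(L/D)(ρV²/2) = 0.0464·(583/0.165)·(1150·0.4903²/2) = 0.0464·3533·138.2 = 2.266e+04 Pa.
Pumping power P = QΔP = 0.01048·2.266e+04 = 237.5 W = 238 W.

P ≈ 238 W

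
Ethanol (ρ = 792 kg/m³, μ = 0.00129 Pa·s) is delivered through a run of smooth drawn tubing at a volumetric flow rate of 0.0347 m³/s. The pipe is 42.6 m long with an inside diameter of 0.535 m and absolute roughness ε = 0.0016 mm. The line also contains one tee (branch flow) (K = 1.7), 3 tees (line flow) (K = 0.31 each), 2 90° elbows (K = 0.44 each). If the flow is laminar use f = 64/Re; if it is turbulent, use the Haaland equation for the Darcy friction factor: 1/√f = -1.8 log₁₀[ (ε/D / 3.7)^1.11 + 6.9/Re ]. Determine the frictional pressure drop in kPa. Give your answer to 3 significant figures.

ΔP ≈ 0.0486 kPa

Cross-sectional area A = πD²/4 = π(0.535)²/4 = 0.2248 m²; mean velocity V = Q/A = 0.0347/0.2248 = 0.1544 m/s.
Reynolds number Re = ρVD/μ = 792 · 0.1544 · 0.535 / 0.00129 = 5.07e+04.
Re > 4000 → turbulent. Relative roughness ε/D = 1.6e-06/0.535 = 2.99e-06. Haaland: 1/√f = -1.8 log₁₀[(2.99e-06/3.7)^1.11 + 6.9/5.07e+04] = -1.8 log₁₀[1.73e-07 + 0.000136] = 6.958, so f = 0.02065.
Total minor-loss coefficient ΣK = 1·1.7 + 3·0.31 + 2·0.44 = 3.51.
ΔP = [f·L/D + ΣK]·(ρV²/2) = [0.02065·42.6/0.535 + 3.51]·(792·0.1544²/2) = [1.645 + 3.51]·9.435 = 48.64 Pa.
ΔP = 48.64 Pa = 0.0486 kPa.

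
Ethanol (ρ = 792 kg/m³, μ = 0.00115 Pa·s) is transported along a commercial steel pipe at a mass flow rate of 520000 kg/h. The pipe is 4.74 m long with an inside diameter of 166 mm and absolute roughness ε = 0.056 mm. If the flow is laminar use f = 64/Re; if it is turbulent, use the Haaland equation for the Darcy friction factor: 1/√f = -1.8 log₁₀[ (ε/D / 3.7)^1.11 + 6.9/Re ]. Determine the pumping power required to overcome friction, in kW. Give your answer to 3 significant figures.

ṁ = 520000 kg/h = 520000/3600 = 144.4 kg/s.
A = πD²/4 = π(0.166)²/4 = 0.02164 m²; mean velocity V = ṁ/(ρA) = 144.4/(792 · 0.02164) = 8.427 m/s.
Reynolds number Re = ρVD/μ = 792 · 8.427 · 0.166 / 0.00115 = 9.634e+05.
Re > 4000 → turbulent. Relative roughness ε/D = 5.6e-05/0.166 = 0.000337. Haaland: 1/√f = -1.8 log₁₀[(0.000337/3.7)^1.11 + 6.9/9.634e+05] = -1.8 log₁₀[3.28e-05 + 7.16e-06] = 7.918, so f = 0.01595.
Darcy-Weisbach: ΔP = f(L/D)(ρV²/2) = 0.01595·(4.74/0.166)·(792·8.427²/2) = 0.01595·28.55·2.812e+04 = 1.281e+04 Pa.
Q = ṁ/ρ = 144.4/792 = 0.1824 m³/s.
Pumping power P = QΔP = 0.1824·1.281e+04 = 2336 W = 2.34 kW.

P ≈ 2.34 kW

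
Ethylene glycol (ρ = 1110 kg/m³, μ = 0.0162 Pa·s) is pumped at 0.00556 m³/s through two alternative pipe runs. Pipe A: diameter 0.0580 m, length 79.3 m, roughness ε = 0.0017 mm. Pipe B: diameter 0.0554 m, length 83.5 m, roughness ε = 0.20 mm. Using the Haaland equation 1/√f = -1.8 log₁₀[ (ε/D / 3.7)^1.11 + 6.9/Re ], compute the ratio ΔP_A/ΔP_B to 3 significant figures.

Pipe A: V = Q/A = 0.00556/0.002642 = 2.104 m/s; Re = 8363; ε/D = 2.93e-05; Haaland → f = 0.03249; ΔP_A = f(L/D)(ρV²/2) = 1.092e+05 Pa.
Pipe B: V = Q/A = 0.00556/0.002411 = 2.307 m/s; Re = 8756; ε/D = 0.00361; Haaland → f = 0.03656; ΔP_B = f(L/D)(ρV²/2) = 1.627e+05 Pa.
ΔP_A/ΔP_B = 1.092e+05/1.627e+05 = 0.671.

ΔP_A/ΔP_B ≈ 0.671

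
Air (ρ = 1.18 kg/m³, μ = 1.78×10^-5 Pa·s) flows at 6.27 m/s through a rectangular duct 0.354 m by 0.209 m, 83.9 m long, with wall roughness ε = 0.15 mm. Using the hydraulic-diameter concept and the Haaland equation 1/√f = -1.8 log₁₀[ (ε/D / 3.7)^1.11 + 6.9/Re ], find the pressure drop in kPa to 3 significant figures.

ΔP ≈ 0.149 kPa

Hydraulic diameter D_h = 4A/P = 4·(0.354·0.209)/(2·(0.354+0.209)) = 0.2959/1.126 = 0.2628 m.
Re = ρVD_h/μ = 1.18·6.27·0.2628/1.78e-05 = 1.092e+05.
ε/D_h = 0.00015/0.2628 = 0.000571; Haaland gives 1/√f = -1.8 log₁₀[5.87e-05+6.32e-05] = 7.045, so f = 0.02015.
ΔP = f(L/D_h)(ρV²/2) = 0.02015·83.9/0.2628·23.19 = 149.2 Pa.
ΔP = 0.149 kPa.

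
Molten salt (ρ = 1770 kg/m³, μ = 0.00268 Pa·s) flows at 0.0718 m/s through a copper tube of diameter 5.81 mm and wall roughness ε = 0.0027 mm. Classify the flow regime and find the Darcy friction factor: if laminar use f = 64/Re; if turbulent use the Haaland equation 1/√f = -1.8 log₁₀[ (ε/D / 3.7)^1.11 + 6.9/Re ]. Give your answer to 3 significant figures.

f ≈ 0.232

Re = ρVD/μ = 1770·0.0718·0.00581/0.00268 = 275.5.
Re < 2300 → laminar, so f = 64/Re = 0.2323 (roughness is irrelevant in laminar flow).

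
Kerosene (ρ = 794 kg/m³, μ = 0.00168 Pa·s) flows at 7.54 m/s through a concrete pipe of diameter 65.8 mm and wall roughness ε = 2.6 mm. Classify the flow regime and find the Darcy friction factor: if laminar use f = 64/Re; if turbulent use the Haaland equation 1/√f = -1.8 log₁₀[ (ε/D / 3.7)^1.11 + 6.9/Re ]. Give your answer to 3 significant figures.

Re = ρVD/μ = 794·7.54·0.0658/0.00168 = 2.345e+05.
Re > 4000 → turbulent. ε/D = 0.0026/0.0658 = 0.0395; Haaland: 1/√f = -1.8 log₁₀[0.00648 + 2.94e-05] = 3.935, so f = 0.06457.

f ≈ 0.0646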